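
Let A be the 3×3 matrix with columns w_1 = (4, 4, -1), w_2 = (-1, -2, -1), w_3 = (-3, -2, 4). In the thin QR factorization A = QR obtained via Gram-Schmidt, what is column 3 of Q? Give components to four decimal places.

q_3 = (0.6838, -0.5698, 0.4558)

w_1 = (4, 4, -1); ‖w_1‖ = 5.7446, so q_1 = (0.6963, 0.6963, -0.1741).
q_1·w_2 = 0.6963·(-1) + 0.6963·(-2) + (-0.1741)·(-1) = -1.9149.
u_2 = w_2 + 1.9149·q_1 = (0.3333, -0.6667, -1.3333).
‖u_2‖ = 1.5275, so q_2 = (0.2182, -0.4364, -0.8729).
q_1·w_3 = 0.6963·(-3) + 0.6963·(-2) + (-0.1741)·4 = -4.1779; q_2·w_3 = 0.2182·(-3) + (-0.4364)·(-2) + (-0.8729)·4 = -3.2733.
u_3 = w_3 + 4.1779·q_1 + 3.2733·q_2 = (0.6234, -0.5195, 0.4156).
‖u_3‖ = 0.9117, so q_3 = (0.6838, -0.5698, 0.4558).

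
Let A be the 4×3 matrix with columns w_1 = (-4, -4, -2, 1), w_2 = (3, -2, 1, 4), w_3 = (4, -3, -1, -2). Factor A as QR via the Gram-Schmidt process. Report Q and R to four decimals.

Q = [[-0.6576, 0.5092, 0.5293], [-0.6576, -0.4054, -0.5354], [-0.3288, 0.1631, -0.2846], [0.1644, 0.7415, -0.5935]], R = [[6.0828, -0.3288, -0.6576], [0.0000, 5.4673, 1.6066], [0.0000, 0.0000, 5.1948]]

w_1 = (-4, -4, -2, 1); ‖w_1‖ = 6.0828, so q_1 = (-0.6576, -0.6576, -0.3288, 0.1644).
q_1·w_2 = (-0.6576)·3 + (-0.6576)·(-2) + (-0.3288)·1 + 0.1644·4 = -0.3288.
u_2 = w_2 + 0.3288·q_1 = (2.7838, -2.2162, 0.8919, 4.0541).
‖u_2‖ = 5.4673, so q_2 = (0.5092, -0.4054, 0.1631, 0.7415).
q_1·w_3 = (-0.6576)·4 + (-0.6576)·(-3) + (-0.3288)·(-1) + 0.1644·(-2) = -0.6576; q_2·w_3 = 0.5092·4 + (-0.4054)·(-3) + 0.1631·(-1) + 0.7415·(-2) = 1.6066.
u_3 = w_3 + 0.6576·q_1 − 1.6066·q_2 = (2.7495, -2.7812, -1.4783, -3.0832).
‖u_3‖ = 5.1948, so q_3 = (0.5293, -0.5354, -0.2846, -0.5935).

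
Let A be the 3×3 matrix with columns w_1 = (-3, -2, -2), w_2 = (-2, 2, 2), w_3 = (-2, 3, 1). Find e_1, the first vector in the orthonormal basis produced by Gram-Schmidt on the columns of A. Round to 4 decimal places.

e_1 = (-0.7276, -0.4851, -0.4851)

e_1 = w_1/‖w_1‖ = (-3, -2, -2)/4.1231 = (-0.7276, -0.4851, -0.4851).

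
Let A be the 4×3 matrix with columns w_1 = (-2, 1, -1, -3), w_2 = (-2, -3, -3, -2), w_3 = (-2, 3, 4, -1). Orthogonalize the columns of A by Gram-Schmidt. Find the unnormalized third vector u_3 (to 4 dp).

e_1 = w_1/‖w_1‖ = (-2, 1, -1, -3)/3.8730 = (-0.5164, 0.2582, -0.2582, -0.7746).
r_{12} = e_1·w_2 = 2.5820.
u_2 = w_2 − 2.5820·e_1 = (-0.6667, -3.6667, -2.3333, 0.0000).
‖u_2‖ = 4.3970, so e_2 = (-0.1516, -0.8339, -0.5307, 0.0000).
r_{13} = e_1·w_3 = 1.5492; r_{23} = e_2·w_3 = -4.3212.
u_3 = w_3 − 1.5492·e_1 + 4.3212·e_2 = (-1.8552, -1.0034, 2.1069, 0.2000).

u_3 = (-1.8552, -1.0034, 2.1069, 0.2000)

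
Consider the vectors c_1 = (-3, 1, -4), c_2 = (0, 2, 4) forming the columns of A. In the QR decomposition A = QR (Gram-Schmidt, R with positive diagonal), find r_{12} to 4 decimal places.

c_1 = (-3, 1, -4); ‖c_1‖ = 5.0990, so e_1 = (-0.5883, 0.1961, -0.7845).
r_{12} = e_1·c_2 = -2.7456.

r_{12} = -2.7456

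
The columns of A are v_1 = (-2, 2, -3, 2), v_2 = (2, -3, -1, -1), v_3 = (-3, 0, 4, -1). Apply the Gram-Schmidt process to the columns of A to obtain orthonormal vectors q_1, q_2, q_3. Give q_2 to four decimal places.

q_2 = (0.3424, -0.6419, -0.6847, -0.0428)

v_1 = (-2, 2, -3, 2); ‖v_1‖ = 4.5826, so q_1 = (-0.4364, 0.4364, -0.6547, 0.4364).
q_1·v_2 = (-0.4364)·2 + 0.4364·(-3) + (-0.6547)·(-1) + 0.4364·(-1) = -1.9640.
u_2 = v_2 + 1.9640·q_1 = (1.1429, -2.1429, -2.2857, -0.1429).
‖u_2‖ = 3.3381, so q_2 = (0.3424, -0.6419, -0.6847, -0.0428).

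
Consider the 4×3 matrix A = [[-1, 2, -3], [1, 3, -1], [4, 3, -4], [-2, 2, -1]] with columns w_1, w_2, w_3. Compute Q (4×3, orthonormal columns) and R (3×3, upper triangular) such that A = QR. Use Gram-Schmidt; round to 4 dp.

Q = [[-0.2132, 0.5099, -0.6619], [0.2132, 0.5484, 0.6839], [0.8528, 0.2886, -0.2962], [-0.4264, 0.5965, 0.0804]], R = [[4.6904, 1.9188, -2.5584], [0.0000, 4.7242, -3.8294], [0.0000, 0.0000, 2.4063]]

w_1 = (-1, 1, 4, -2); ‖w_1‖ = 4.6904, so q_1 = (-0.2132, 0.2132, 0.8528, -0.4264).
q_1·w_2 = (-0.2132)·2 + 0.2132·3 + 0.8528·3 + (-0.4264)·2 = 1.9188.
u_2 = w_2 − 1.9188·q_1 = (2.4091, 2.5909, 1.3636, 2.8182).
‖u_2‖ = 4.7242, so q_2 = (0.5099, 0.5484, 0.2886, 0.5965).
q_1·w_3 = (-0.2132)·(-3) + 0.2132·(-1) + 0.8528·(-4) + (-0.4264)·(-1) = -2.5584; q_2·w_3 = 0.5099·(-3) + 0.5484·(-1) + 0.2886·(-4) + 0.5965·(-1) = -3.8294.
u_3 = w_3 + 2.5584·q_1 + 3.8294·q_2 = (-1.5927, 1.6456, -0.7128, 0.1935).
‖u_3‖ = 2.4063, so q_3 = (-0.6619, 0.6839, -0.2962, 0.0804).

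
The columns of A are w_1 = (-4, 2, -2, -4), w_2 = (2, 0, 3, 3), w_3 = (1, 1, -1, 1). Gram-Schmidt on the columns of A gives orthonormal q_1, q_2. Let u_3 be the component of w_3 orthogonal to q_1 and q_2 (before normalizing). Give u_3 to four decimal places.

u_3 = (0.5294, 1.3529, -1.0000, 0.6471)

w_1 = (-4, 2, -2, -4); ‖w_1‖ = 6.3246, so q_1 = (-0.6325, 0.3162, -0.3162, -0.6325).
q_1·w_2 = (-0.6325)·2 + 0.3162·0 + (-0.3162)·3 + (-0.6325)·3 = -4.1110.
u_2 = w_2 + 4.1110·q_1 = (-0.6000, 1.3000, 1.7000, 0.4000).
‖u_2‖ = 2.2583, so q_2 = (-0.2657, 0.5756, 0.7528, 0.1771).
q_1·w_3 = (-0.6325)·1 + 0.3162·1 + (-0.3162)·(-1) + (-0.6325)·1 = -0.6325; q_2·w_3 = (-0.2657)·1 + 0.5756·1 + 0.7528·(-1) + 0.1771·1 = -0.2657.
u_3 = w_3 + 0.6325·q_1 + 0.2657·q_2 = (0.5294, 1.3529, -1.0000, 0.6471).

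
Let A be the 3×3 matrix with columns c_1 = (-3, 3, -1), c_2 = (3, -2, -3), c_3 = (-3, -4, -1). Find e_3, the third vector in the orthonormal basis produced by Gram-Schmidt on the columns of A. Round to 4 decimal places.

e_3 = (-0.6645, -0.7249, -0.1812)

e_1 = c_1/‖c_1‖ = (-3, 3, -1)/4.3589 = (-0.6882, 0.6882, -0.2294).
r_{12} = e_1·c_2 = -2.7530.
u_2 = c_2 + 2.7530·e_1 = (1.1053, -0.1053, -3.6316).
‖u_2‖ = 3.7975, so e_2 = (0.2910, -0.0277, -0.9563).
r_{13} = e_1·c_3 = -0.4588; r_{23} = e_2·c_3 = 0.1940.
u_3 = c_3 + 0.4588·e_1 − 0.1940·e_2 = (-3.3723, -3.6788, -0.9197).
‖u_3‖ = 5.0746, so e_3 = (-0.6645, -0.7249, -0.1812).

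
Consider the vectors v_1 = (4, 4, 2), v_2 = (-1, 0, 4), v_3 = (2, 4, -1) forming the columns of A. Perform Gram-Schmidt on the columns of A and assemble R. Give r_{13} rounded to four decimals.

v_1 = (4, 4, 2); ‖v_1‖ = 6.0000, so e_1 = (0.6667, 0.6667, 0.3333).
r_{13} = e_1·v_3 = 3.6667.

r_{13} = 3.6667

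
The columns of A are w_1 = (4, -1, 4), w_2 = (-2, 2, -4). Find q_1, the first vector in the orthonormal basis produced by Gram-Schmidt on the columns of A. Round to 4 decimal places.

q_1 = (0.6963, -0.1741, 0.6963)

w_1 = (4, -1, 4); ‖w_1‖ = 5.7446, so q_1 = (0.6963, -0.1741, 0.6963).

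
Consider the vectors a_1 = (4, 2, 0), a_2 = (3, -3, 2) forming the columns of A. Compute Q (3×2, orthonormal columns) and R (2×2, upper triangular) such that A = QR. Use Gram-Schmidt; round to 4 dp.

a_1 = (4, 2, 0); ‖a_1‖ = 4.4721, so q_1 = (0.8944, 0.4472, 0.0000).
q_1·a_2 = 0.8944·3 + 0.4472·(-3) + 0.0000·2 = 1.3416.
u_2 = a_2 − 1.3416·q_1 = (1.8000, -3.6000, 2.0000).
‖u_2‖ = 4.4944, so q_2 = (0.4005, -0.8010, 0.4450).

Q = [[0.8944, 0.4005], [0.4472, -0.8010], [0.0000, 0.4450]], R = [[4.4721, 1.3416], [0.0000, 4.4944]]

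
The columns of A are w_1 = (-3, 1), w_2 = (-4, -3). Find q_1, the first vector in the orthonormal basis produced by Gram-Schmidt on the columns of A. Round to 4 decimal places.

q_1 = w_1/‖w_1‖ = (-3, 1)/3.1623 = (-0.9487, 0.3162).

q_1 = (-0.9487, 0.3162)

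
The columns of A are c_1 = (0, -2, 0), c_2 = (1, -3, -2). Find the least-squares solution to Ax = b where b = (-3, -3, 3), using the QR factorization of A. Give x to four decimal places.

c_1 = (0, -2, 0); ‖c_1‖ = 2.0000, so q_1 = (0.0000, -1.0000, 0.0000).
q_1·c_2 = 0.0000·1 + (-1.0000)·(-3) + 0.0000·(-2) = 3.0000.
u_2 = c_2 − 3.0000·q_1 = (1.0000, 0.0000, -2.0000).
‖u_2‖ = 2.2361, so q_2 = (0.4472, 0.0000, -0.8944).
Qᵀb = (3.0000, -4.0249).
Back-substitute: x_2 = -4.0249/2.2361 = -1.8000.
x_1 = (3.0000 − 3.0000·(-1.8000))/2.0000 = 4.2000.

x = (4.2000, -1.8000)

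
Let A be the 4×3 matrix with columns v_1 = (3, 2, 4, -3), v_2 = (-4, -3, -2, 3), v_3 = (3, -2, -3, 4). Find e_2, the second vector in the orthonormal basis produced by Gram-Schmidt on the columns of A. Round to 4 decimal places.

e_2 = (-0.5152, -0.4823, 0.7016, 0.0987)

v_1 = (3, 2, 4, -3); ‖v_1‖ = 6.1644, so e_1 = (0.4867, 0.3244, 0.6489, -0.4867).
e_1·v_2 = 0.4867·(-4) + 0.3244·(-3) + 0.6489·(-2) + (-0.4867)·3 = -5.6777.
u_2 = v_2 + 5.6777·e_1 = (-1.2368, -1.1579, 1.6842, 0.2368).
‖u_2‖ = 2.4007, so e_2 = (-0.5152, -0.4823, 0.7016, 0.0987).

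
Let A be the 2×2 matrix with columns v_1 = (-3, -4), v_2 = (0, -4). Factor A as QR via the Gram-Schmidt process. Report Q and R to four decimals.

v_1 = (-3, -4); ‖v_1‖ = 5.0000, so q_1 = (-0.6000, -0.8000).
q_1·v_2 = (-0.6000)·0 + (-0.8000)·(-4) = 3.2000.
u_2 = v_2 − 3.2000·q_1 = (1.9200, -1.4400).
‖u_2‖ = 2.4000, so q_2 = (0.8000, -0.6000).

Q = [[-0.6000, 0.8000], [-0.8000, -0.6000]], R = [[5.0000, 3.2000], [0.0000, 2.4000]]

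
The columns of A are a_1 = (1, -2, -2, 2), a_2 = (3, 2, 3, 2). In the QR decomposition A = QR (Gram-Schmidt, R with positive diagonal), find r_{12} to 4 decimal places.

r_{12} = -0.8321

e_1 = a_1/‖a_1‖ = (1, -2, -2, 2)/3.6056 = (0.2774, -0.5547, -0.5547, 0.5547).
r_{12} = e_1·a_2 = -0.8321.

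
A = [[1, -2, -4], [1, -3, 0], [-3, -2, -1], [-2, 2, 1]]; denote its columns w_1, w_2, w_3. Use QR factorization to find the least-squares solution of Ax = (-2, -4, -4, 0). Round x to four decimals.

q_1 = w_1/‖w_1‖ = (1, 1, -3, -2)/3.8730 = (0.2582, 0.2582, -0.7746, -0.5164).
r_{12} = q_1·w_2 = -0.7746.
u_2 = w_2 + 0.7746·q_1 = (-1.8000, -2.8000, -2.6000, 1.6000).
‖u_2‖ = 4.5166, so q_2 = (-0.3985, -0.6199, -0.5756, 0.3542).
r_{13} = q_1·w_3 = -0.7746; r_{23} = q_2·w_3 = 2.5240.
u_3 = w_3 + 0.7746·q_1 − 2.5240·q_2 = (-2.7941, 1.7647, -0.1471, -0.2941).
‖u_3‖ = 3.3211, so q_3 = (-0.8413, 0.5314, -0.0443, -0.0886).
Qᵀb = (1.5492, 5.5794, -0.2657).
Back-substitute: x_3 = -0.2657/3.3211 = -0.0800.
x_2 = (5.5794 − 2.5240·(-0.0800))/4.5166 = 1.2800.
x_1 = (1.5492 + 0.7746·1.2800 + 0.7746·(-0.0800))/3.8730 = 0.6400.

x = (0.6400, 1.2800, -0.0800)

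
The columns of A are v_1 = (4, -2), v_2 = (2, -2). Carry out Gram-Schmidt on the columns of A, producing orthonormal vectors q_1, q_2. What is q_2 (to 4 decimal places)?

v_1 = (4, -2); ‖v_1‖ = 4.4721, so q_1 = (0.8944, -0.4472).
q_1·v_2 = 0.8944·2 + (-0.4472)·(-2) = 2.6833.
u_2 = v_2 − 2.6833·q_1 = (-0.4000, -0.8000).
‖u_2‖ = 0.8944, so q_2 = (-0.4472, -0.8944).

q_2 = (-0.4472, -0.8944)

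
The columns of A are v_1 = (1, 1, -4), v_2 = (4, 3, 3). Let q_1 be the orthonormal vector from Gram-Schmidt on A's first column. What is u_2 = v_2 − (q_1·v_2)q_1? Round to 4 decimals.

u_2 = (4.2778, 3.2778, 1.8889)

v_1 = (1, 1, -4); ‖v_1‖ = 4.2426, so q_1 = (0.2357, 0.2357, -0.9428).
q_1·v_2 = 0.2357·4 + 0.2357·3 + (-0.9428)·3 = -1.1785.
u_2 = v_2 + 1.1785·q_1 = (4.2778, 3.2778, 1.8889).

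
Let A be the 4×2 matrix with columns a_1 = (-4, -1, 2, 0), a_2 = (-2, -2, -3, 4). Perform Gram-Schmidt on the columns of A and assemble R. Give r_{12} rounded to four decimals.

e_1 = a_1/‖a_1‖ = (-4, -1, 2, 0)/4.5826 = (-0.8729, -0.2182, 0.4364, 0.0000).
r_{12} = e_1·a_2 = 0.8729.

r_{12} = 0.8729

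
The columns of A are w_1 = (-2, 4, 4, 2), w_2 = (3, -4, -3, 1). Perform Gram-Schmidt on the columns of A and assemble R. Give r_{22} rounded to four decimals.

q_1 = w_1/‖w_1‖ = (-2, 4, 4, 2)/6.3246 = (-0.3162, 0.6325, 0.6325, 0.3162).
r_{12} = q_1·w_2 = -5.0596.
u_2 = w_2 + 5.0596·q_1 = (1.4000, -0.8000, 0.2000, 2.6000).
r_{22} = ‖u_2‖ = 3.0659.

r_{22} = 3.0659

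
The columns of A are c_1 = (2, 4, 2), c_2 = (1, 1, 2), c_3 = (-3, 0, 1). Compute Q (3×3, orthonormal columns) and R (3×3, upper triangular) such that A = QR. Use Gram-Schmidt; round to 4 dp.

c_1 = (2, 4, 2); ‖c_1‖ = 4.8990, so e_1 = (0.4082, 0.8165, 0.4082).
e_1·c_2 = 0.4082·1 + 0.8165·1 + 0.4082·2 = 2.0412.
u_2 = c_2 − 2.0412·e_1 = (0.1667, -0.6667, 1.1667).
‖u_2‖ = 1.3540, so e_2 = (0.1231, -0.4924, 0.8616).
e_1·c_3 = 0.4082·(-3) + 0.8165·0 + 0.4082·1 = -0.8165; e_2·c_3 = 0.1231·(-3) + (-0.4924)·0 + 0.8616·1 = 0.4924.
u_3 = c_3 + 0.8165·e_1 − 0.4924·e_2 = (-2.7273, 0.9091, 0.9091).
‖u_3‖ = 3.0151, so e_3 = (-0.9045, 0.3015, 0.3015).

Q = [[0.4082, 0.1231, -0.9045], [0.8165, -0.4924, 0.3015], [0.4082, 0.8616, 0.3015]], R = [[4.8990, 2.0412, -0.8165], [0.0000, 1.3540, 0.4924], [0.0000, 0.0000, 3.0151]]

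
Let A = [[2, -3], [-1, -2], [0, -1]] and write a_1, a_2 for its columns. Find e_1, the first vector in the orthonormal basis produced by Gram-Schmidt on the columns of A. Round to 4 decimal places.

a_1 = (2, -1, 0); ‖a_1‖ = 2.2361, so e_1 = (0.8944, -0.4472, 0.0000).

e_1 = (0.8944, -0.4472, 0.0000)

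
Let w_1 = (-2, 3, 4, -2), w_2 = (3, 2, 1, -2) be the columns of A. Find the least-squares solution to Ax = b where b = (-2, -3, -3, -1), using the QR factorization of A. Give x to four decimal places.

x = (-0.3132, -0.5830)

w_1 = (-2, 3, 4, -2); ‖w_1‖ = 5.7446, so e_1 = (-0.3482, 0.5222, 0.6963, -0.3482).
e_1·w_2 = (-0.3482)·3 + 0.5222·2 + 0.6963·1 + (-0.3482)·(-2) = 1.3926.
u_2 = w_2 − 1.3926·e_1 = (3.4848, 1.2727, 0.0303, -1.5152).
‖u_2‖ = 4.0076, so e_2 = (0.8696, 0.3176, 0.0076, -0.3781).
Qᵀb = (-2.6112, -2.3365).
Back-substitute: x_2 = -2.3365/4.0076 = -0.5830.
x_1 = (-2.6112 − 1.3926·(-0.5830))/5.7446 = -0.3132.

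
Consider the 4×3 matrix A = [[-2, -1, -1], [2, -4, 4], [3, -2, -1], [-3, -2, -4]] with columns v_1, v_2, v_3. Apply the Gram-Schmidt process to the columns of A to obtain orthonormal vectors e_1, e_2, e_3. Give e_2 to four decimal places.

e_1 = v_1/‖v_1‖ = (-2, 2, 3, -3)/5.0990 = (-0.3922, 0.3922, 0.5883, -0.5883).
r_{12} = e_1·v_2 = -1.1767.
u_2 = v_2 + 1.1767·e_1 = (-1.4615, -3.5385, -1.3077, -2.6923).
‖u_2‖ = 4.8596, so e_2 = (-0.3008, -0.7281, -0.2691, -0.5540).

e_2 = (-0.3008, -0.7281, -0.2691, -0.5540)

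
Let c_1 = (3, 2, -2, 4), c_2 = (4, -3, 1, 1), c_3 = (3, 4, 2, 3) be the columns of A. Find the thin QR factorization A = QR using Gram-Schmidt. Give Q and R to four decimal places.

c_1 = (3, 2, -2, 4); ‖c_1‖ = 5.7446, so q_1 = (0.5222, 0.3482, -0.3482, 0.6963).
q_1·c_2 = 0.5222·4 + 0.3482·(-3) + (-0.3482)·1 + 0.6963·1 = 1.3926.
u_2 = c_2 − 1.3926·q_1 = (3.2727, -3.4848, 1.4848, 0.0303).
‖u_2‖ = 5.0061, so q_2 = (0.6538, -0.6961, 0.2966, 0.0061).
q_1·c_3 = 0.5222·3 + 0.3482·4 + (-0.3482)·2 + 0.6963·3 = 4.3519; q_2·c_3 = 0.6538·3 + (-0.6961)·4 + 0.2966·2 + 0.0061·3 = -0.2119.
u_3 = c_3 − 4.3519·q_1 + 0.2119·q_2 = (0.8658, 2.3374, 3.5780, -0.0290).
‖u_3‖ = 4.3607, so q_3 = (0.1985, 0.5360, 0.8205, -0.0067).

Q = [[0.5222, 0.6538, 0.1985], [0.3482, -0.6961, 0.5360], [-0.3482, 0.2966, 0.8205], [0.6963, 0.0061, -0.0067]], R = [[5.7446, 1.3926, 4.3519], [0.0000, 5.0061, -0.2119], [0.0000, 0.0000, 4.3607]]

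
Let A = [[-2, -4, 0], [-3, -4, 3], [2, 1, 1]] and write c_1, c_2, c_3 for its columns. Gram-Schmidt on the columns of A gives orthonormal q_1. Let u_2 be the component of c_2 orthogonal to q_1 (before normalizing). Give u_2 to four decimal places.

u_2 = (-1.4118, -0.1176, -1.5882)

c_1 = (-2, -3, 2); ‖c_1‖ = 4.1231, so q_1 = (-0.4851, -0.7276, 0.4851).
q_1·c_2 = (-0.4851)·(-4) + (-0.7276)·(-4) + 0.4851·1 = 5.3358.
u_2 = c_2 − 5.3358·q_1 = (-1.4118, -0.1176, -1.5882).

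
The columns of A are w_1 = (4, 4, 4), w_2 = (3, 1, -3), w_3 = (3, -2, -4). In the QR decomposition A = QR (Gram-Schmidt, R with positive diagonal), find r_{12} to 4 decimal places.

e_1 = w_1/‖w_1‖ = (4, 4, 4)/6.9282 = (0.5774, 0.5774, 0.5774).
r_{12} = e_1·w_2 = 0.5774.

r_{12} = 0.5774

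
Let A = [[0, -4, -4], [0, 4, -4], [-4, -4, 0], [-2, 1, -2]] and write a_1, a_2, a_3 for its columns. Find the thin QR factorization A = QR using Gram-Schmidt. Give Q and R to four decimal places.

a_1 = (0, 0, -4, -2); ‖a_1‖ = 4.4721, so q_1 = (0.0000, 0.0000, -0.8944, -0.4472).
q_1·a_2 = 0.0000·(-4) + 0.0000·4 + (-0.8944)·(-4) + (-0.4472)·1 = 3.1305.
u_2 = a_2 − 3.1305·q_1 = (-4.0000, 4.0000, -1.2000, 2.4000).
‖u_2‖ = 6.2610, so q_2 = (-0.6389, 0.6389, -0.1917, 0.3833).
q_1·a_3 = 0.0000·(-4) + 0.0000·(-4) + (-0.8944)·0 + (-0.4472)·(-2) = 0.8944; q_2·a_3 = (-0.6389)·(-4) + 0.6389·(-4) + (-0.1917)·0 + 0.3833·(-2) = -0.7667.
u_3 = a_3 − 0.8944·q_1 + 0.7667·q_2 = (-4.4898, -3.5102, 0.6531, -1.3061).
‖u_3‖ = 5.8832, so q_3 = (-0.7632, -0.5966, 0.1110, -0.2220).

Q = [[0.0000, -0.6389, -0.7632], [0.0000, 0.6389, -0.5966], [-0.8944, -0.1917, 0.1110], [-0.4472, 0.3833, -0.2220]], R = [[4.4721, 3.1305, 0.8944], [0.0000, 6.2610, -0.7667], [0.0000, 0.0000, 5.8832]]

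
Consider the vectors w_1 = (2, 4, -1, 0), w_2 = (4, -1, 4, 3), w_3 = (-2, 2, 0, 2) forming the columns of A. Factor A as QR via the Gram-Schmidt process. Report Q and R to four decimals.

e_1 = w_1/‖w_1‖ = (2, 4, -1, 0)/4.5826 = (0.4364, 0.8729, -0.2182, 0.0000).
r_{12} = e_1·w_2 = 0.0000.
u_2 = w_2 + 0.0000·e_1 = (4.0000, -1.0000, 4.0000, 3.0000).
‖u_2‖ = 6.4807, so e_2 = (0.6172, -0.1543, 0.6172, 0.4629).
r_{13} = e_1·w_3 = 0.8729; r_{23} = e_2·w_3 = -0.6172.
u_3 = w_3 − 0.8729·e_1 + 0.6172·e_2 = (-2.0000, 1.1429, 0.5714, 2.2857).
‖u_3‖ = 3.2950, so e_3 = (-0.6070, 0.3468, 0.1734, 0.6937).

Q = [[0.4364, 0.6172, -0.6070], [0.8729, -0.1543, 0.3468], [-0.2182, 0.6172, 0.1734], [0.0000, 0.4629, 0.6937]], R = [[4.5826, 0.0000, 0.8729], [0.0000, 6.4807, -0.6172], [0.0000, 0.0000, 3.2950]]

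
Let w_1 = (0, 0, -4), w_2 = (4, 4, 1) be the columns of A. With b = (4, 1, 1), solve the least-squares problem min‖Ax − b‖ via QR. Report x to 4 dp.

x = (-0.0938, 0.6250)

w_1 = (0, 0, -4); ‖w_1‖ = 4.0000, so e_1 = (0.0000, 0.0000, -1.0000).
e_1·w_2 = 0.0000·4 + 0.0000·4 + (-1.0000)·1 = -1.0000.
u_2 = w_2 + 1.0000·e_1 = (4.0000, 4.0000, 0.0000).
‖u_2‖ = 5.6569, so e_2 = (0.7071, 0.7071, 0.0000).
Qᵀb = (-1.0000, 3.5355).
Back-substitute: x_2 = 3.5355/5.6569 = 0.6250.
x_1 = (-1.0000 + 1.0000·0.6250)/4.0000 = -0.0938.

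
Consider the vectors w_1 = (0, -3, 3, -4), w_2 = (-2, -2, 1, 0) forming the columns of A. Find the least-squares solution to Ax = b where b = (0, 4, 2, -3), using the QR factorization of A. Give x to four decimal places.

x = (0.4800, -1.1467)

w_1 = (0, -3, 3, -4); ‖w_1‖ = 5.8310, so e_1 = (0.0000, -0.5145, 0.5145, -0.6860).
e_1·w_2 = 0.0000·(-2) + (-0.5145)·(-2) + 0.5145·1 + (-0.6860)·0 = 1.5435.
u_2 = w_2 − 1.5435·e_1 = (-2.0000, -1.2059, 0.2059, 1.0588).
‖u_2‖ = 2.5725, so e_2 = (-0.7775, -0.4688, 0.0800, 0.4116).
Qᵀb = (1.0290, -2.9498).
Back-substitute: x_2 = -2.9498/2.5725 = -1.1467.
x_1 = (1.0290 − 1.5435·(-1.1467))/5.8310 = 0.4800.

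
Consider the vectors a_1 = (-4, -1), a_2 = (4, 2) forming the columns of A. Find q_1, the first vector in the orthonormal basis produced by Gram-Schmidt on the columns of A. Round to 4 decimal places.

q_1 = (-0.9701, -0.2425)

a_1 = (-4, -1); ‖a_1‖ = 4.1231, so q_1 = (-0.9701, -0.2425).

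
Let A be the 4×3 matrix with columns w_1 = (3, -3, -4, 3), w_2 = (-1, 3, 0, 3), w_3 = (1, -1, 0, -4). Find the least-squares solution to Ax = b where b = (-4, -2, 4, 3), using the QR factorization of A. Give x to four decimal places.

x = (-1.0264, -2.9297, -3.7241)

w_1 = (3, -3, -4, 3); ‖w_1‖ = 6.5574, so e_1 = (0.4575, -0.4575, -0.6100, 0.4575).
e_1·w_2 = 0.4575·(-1) + (-0.4575)·3 + (-0.6100)·0 + 0.4575·3 = -0.4575.
u_2 = w_2 + 0.4575·e_1 = (-0.7907, 2.7907, -0.2791, 3.2093).
‖u_2‖ = 4.3348, so e_2 = (-0.1824, 0.6438, -0.0644, 0.7404).
e_1·w_3 = 0.4575·1 + (-0.4575)·(-1) + (-0.6100)·0 + 0.4575·(-4) = -0.9150; e_2·w_3 = (-0.1824)·1 + 0.6438·(-1) + (-0.0644)·0 + 0.7404·(-4) = -3.7876.
u_3 = w_3 + 0.9150·e_1 + 3.7876·e_2 = (0.7277, 1.0198, -0.8020, -0.7772).
‖u_3‖ = 1.6783, so e_3 = (0.4336, 0.6076, -0.4778, -0.4631).
Qᵀb = (-1.9825, 1.4056, -6.2503).
Back-substitute: x_3 = -6.2503/1.6783 = -3.7241.
x_2 = (1.4056 + 3.7876·(-3.7241))/4.3348 = -2.9297.
x_1 = (-1.9825 + 0.4575·(-2.9297) + 0.9150·(-3.7241))/6.5574 = -1.0264.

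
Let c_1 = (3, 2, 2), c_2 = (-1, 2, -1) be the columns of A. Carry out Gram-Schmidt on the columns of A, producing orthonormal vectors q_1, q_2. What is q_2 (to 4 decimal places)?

c_1 = (3, 2, 2); ‖c_1‖ = 4.1231, so q_1 = (0.7276, 0.4851, 0.4851).
q_1·c_2 = 0.7276·(-1) + 0.4851·2 + 0.4851·(-1) = -0.2425.
u_2 = c_2 + 0.2425·q_1 = (-0.8235, 2.1176, -0.8824).
‖u_2‖ = 2.4375, so q_2 = (-0.3379, 0.8688, -0.3620).

q_2 = (-0.3379, 0.8688, -0.3620)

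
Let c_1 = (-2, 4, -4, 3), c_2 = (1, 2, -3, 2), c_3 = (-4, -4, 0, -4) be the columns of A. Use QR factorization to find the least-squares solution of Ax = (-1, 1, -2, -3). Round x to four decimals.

x = (0.0245, 0.5810, 0.5023)

c_1 = (-2, 4, -4, 3); ‖c_1‖ = 6.7082, so q_1 = (-0.2981, 0.5963, -0.5963, 0.4472).
q_1·c_2 = (-0.2981)·1 + 0.5963·2 + (-0.5963)·(-3) + 0.4472·2 = 3.5777.
u_2 = c_2 − 3.5777·q_1 = (2.0667, -0.1333, -0.8667, 0.4000).
‖u_2‖ = 2.2804, so q_2 = (0.9063, -0.0585, -0.3801, 0.1754).
q_1·c_3 = (-0.2981)·(-4) + 0.5963·(-4) + (-0.5963)·0 + 0.4472·(-4) = -2.9814; q_2·c_3 = 0.9063·(-4) + (-0.0585)·(-4) + (-0.3801)·0 + 0.1754·(-4) = -4.0929.
u_3 = c_3 + 2.9814·q_1 + 4.0929·q_2 = (-1.1795, -2.4615, -3.3333, -1.9487).
‖u_3‖ = 4.7285, so q_3 = (-0.2494, -0.5206, -0.7049, -0.4121).
Qᵀb = (0.7454, -0.7309, 2.3751).
Back-substitute: x_3 = 2.3751/4.7285 = 0.5023.
x_2 = (-0.7309 + 4.0929·0.5023)/2.2804 = 0.5810.
x_1 = (0.7454 − 3.5777·0.5810 + 2.9814·0.5023)/6.7082 = 0.0245.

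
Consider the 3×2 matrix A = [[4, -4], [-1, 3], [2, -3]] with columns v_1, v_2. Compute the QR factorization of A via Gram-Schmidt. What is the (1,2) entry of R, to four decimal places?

v_1 = (4, -1, 2); ‖v_1‖ = 4.5826, so e_1 = (0.8729, -0.2182, 0.4364).
r_{12} = e_1·v_2 = -5.4554.

r_{12} = -5.4554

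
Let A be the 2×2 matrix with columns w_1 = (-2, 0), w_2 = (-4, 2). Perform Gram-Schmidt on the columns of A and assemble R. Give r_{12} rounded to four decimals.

r_{12} = 4.0000

q_1 = w_1/‖w_1‖ = (-2, 0)/2.0000 = (-1.0000, 0.0000).
r_{12} = q_1·w_2 = 4.0000.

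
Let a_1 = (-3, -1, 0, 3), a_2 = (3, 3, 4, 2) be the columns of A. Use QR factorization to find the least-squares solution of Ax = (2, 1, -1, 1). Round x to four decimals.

a_1 = (-3, -1, 0, 3); ‖a_1‖ = 4.3589, so q_1 = (-0.6882, -0.2294, 0.0000, 0.6882).
q_1·a_2 = (-0.6882)·3 + (-0.2294)·3 + 0.0000·4 + 0.6882·2 = -1.3765.
u_2 = a_2 + 1.3765·q_1 = (2.0526, 2.6842, 4.0000, 2.9474).
‖u_2‖ = 6.0088, so q_2 = (0.3416, 0.4467, 0.6657, 0.4905).
Qᵀb = (-0.9177, 0.9547).
Back-substitute: x_2 = 0.9547/6.0088 = 0.1589.
x_1 = (-0.9177 + 1.3765·0.1589)/4.3589 = -0.1603.

x = (-0.1603, 0.1589)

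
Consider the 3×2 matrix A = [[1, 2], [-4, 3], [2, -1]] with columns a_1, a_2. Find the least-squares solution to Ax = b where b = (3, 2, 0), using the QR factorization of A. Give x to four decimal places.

a_1 = (1, -4, 2); ‖a_1‖ = 4.5826, so e_1 = (0.2182, -0.8729, 0.4364).
e_1·a_2 = 0.2182·2 + (-0.8729)·3 + 0.4364·(-1) = -2.6186.
u_2 = a_2 + 2.6186·e_1 = (2.5714, 0.7143, 0.1429).
‖u_2‖ = 2.6726, so e_2 = (0.9621, 0.2673, 0.0535).
Qᵀb = (-1.0911, 3.4209).
Back-substitute: x_2 = 3.4209/2.6726 = 1.2800.
x_1 = (-1.0911 + 2.6186·1.2800)/4.5826 = 0.4933.

x = (0.4933, 1.2800)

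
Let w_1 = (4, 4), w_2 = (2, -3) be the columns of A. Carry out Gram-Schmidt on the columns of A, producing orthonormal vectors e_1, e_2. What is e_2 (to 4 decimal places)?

e_2 = (0.7071, -0.7071)

e_1 = w_1/‖w_1‖ = (4, 4)/5.6569 = (0.7071, 0.7071).
r_{12} = e_1·w_2 = -0.7071.
u_2 = w_2 + 0.7071·e_1 = (2.5000, -2.5000).
‖u_2‖ = 3.5355, so e_2 = (0.7071, -0.7071).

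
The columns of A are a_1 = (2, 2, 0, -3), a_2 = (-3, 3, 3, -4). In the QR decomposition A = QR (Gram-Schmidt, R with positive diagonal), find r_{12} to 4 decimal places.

r_{12} = 2.9104

a_1 = (2, 2, 0, -3); ‖a_1‖ = 4.1231, so e_1 = (0.4851, 0.4851, 0.0000, -0.7276).
r_{12} = e_1·a_2 = 2.9104.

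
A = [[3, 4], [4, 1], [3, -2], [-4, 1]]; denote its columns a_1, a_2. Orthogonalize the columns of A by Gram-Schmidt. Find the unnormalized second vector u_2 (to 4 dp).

q_1 = a_1/‖a_1‖ = (3, 4, 3, -4)/7.0711 = (0.4243, 0.5657, 0.4243, -0.5657).
r_{12} = q_1·a_2 = 0.8485.
u_2 = a_2 − 0.8485·q_1 = (3.6400, 0.5200, -2.3600, 1.4800).

u_2 = (3.6400, 0.5200, -2.3600, 1.4800)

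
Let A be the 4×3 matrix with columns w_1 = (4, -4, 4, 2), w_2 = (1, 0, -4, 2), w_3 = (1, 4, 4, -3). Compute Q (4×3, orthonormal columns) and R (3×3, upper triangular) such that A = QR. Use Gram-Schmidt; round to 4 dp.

Q = [[0.5547, 0.3633, 0.6649], [-0.5547, -0.1384, 0.7310], [0.5547, -0.7612, 0.1162], [0.2774, 0.5190, -0.1001]], R = [[7.2111, -1.1094, -0.2774], [0.0000, 4.4463, -4.7923], [0.0000, 0.0000, 4.3540]]

w_1 = (4, -4, 4, 2); ‖w_1‖ = 7.2111, so e_1 = (0.5547, -0.5547, 0.5547, 0.2774).
e_1·w_2 = 0.5547·1 + (-0.5547)·0 + 0.5547·(-4) + 0.2774·2 = -1.1094.
u_2 = w_2 + 1.1094·e_1 = (1.6154, -0.6154, -3.3846, 2.3077).
‖u_2‖ = 4.4463, so e_2 = (0.3633, -0.1384, -0.7612, 0.5190).
e_1·w_3 = 0.5547·1 + (-0.5547)·4 + 0.5547·4 + 0.2774·(-3) = -0.2774; e_2·w_3 = 0.3633·1 + (-0.1384)·4 + (-0.7612)·4 + 0.5190·(-3) = -4.7923.
u_3 = w_3 + 0.2774·e_1 + 4.7923·e_2 = (2.8949, 3.1829, 0.5058, -0.4358).
‖u_3‖ = 4.3540, so e_3 = (0.6649, 0.7310, 0.1162, -0.1001).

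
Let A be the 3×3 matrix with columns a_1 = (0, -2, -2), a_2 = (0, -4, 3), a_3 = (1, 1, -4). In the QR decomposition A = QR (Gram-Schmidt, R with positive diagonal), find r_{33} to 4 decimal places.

a_1 = (0, -2, -2); ‖a_1‖ = 2.8284, so q_1 = (0.0000, -0.7071, -0.7071).
q_1·a_2 = 0.0000·0 + (-0.7071)·(-4) + (-0.7071)·3 = 0.7071.
u_2 = a_2 − 0.7071·q_1 = (0.0000, -3.5000, 3.5000).
‖u_2‖ = 4.9497, so q_2 = (0.0000, -0.7071, 0.7071).
q_1·a_3 = 0.0000·1 + (-0.7071)·1 + (-0.7071)·(-4) = 2.1213; q_2·a_3 = 0.0000·1 + (-0.7071)·1 + 0.7071·(-4) = -3.5355.
u_3 = a_3 − 2.1213·q_1 + 3.5355·q_2 = (1.0000, 0.0000, 0.0000).
r_{33} = ‖u_3‖ = 1.0000.

r_{33} = 1.0000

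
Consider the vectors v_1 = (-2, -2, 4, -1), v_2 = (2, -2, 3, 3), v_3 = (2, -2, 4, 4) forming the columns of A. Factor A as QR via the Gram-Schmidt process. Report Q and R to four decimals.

v_1 = (-2, -2, 4, -1); ‖v_1‖ = 5.0000, so e_1 = (-0.4000, -0.4000, 0.8000, -0.2000).
e_1·v_2 = (-0.4000)·2 + (-0.4000)·(-2) + 0.8000·3 + (-0.2000)·3 = 1.8000.
u_2 = v_2 − 1.8000·e_1 = (2.7200, -1.2800, 1.5600, 3.3600).
‖u_2‖ = 4.7707, so e_2 = (0.5701, -0.2683, 0.3270, 0.7043).
e_1·v_3 = (-0.4000)·2 + (-0.4000)·(-2) + 0.8000·4 + (-0.2000)·4 = 2.4000; e_2·v_3 = 0.5701·2 + (-0.2683)·(-2) + 0.3270·4 + 0.7043·4 = 5.8020.
u_3 = v_3 − 2.4000·e_1 − 5.8020·e_2 = (-0.3480, 0.5167, 0.1828, 0.3937).
‖u_3‖ = 0.7592, so e_3 = (-0.4583, 0.6805, 0.2407, 0.5185).

Q = [[-0.4000, 0.5701, -0.4583], [-0.4000, -0.2683, 0.6805], [0.8000, 0.3270, 0.2407], [-0.2000, 0.7043, 0.5185]], R = [[5.0000, 1.8000, 2.4000], [0.0000, 4.7707, 5.8020], [0.0000, 0.0000, 0.7592]]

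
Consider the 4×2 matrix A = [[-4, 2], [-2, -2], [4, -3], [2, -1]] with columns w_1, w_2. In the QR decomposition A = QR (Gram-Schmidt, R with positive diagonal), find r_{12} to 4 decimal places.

w_1 = (-4, -2, 4, 2); ‖w_1‖ = 6.3246, so q_1 = (-0.6325, -0.3162, 0.6325, 0.3162).
r_{12} = q_1·w_2 = -2.8460.

r_{12} = -2.8460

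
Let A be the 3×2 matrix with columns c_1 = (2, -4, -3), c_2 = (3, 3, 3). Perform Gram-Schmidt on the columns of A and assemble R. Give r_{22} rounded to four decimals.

e_1 = c_1/‖c_1‖ = (2, -4, -3)/5.3852 = (0.3714, -0.7428, -0.5571).
r_{12} = e_1·c_2 = -2.7854.
u_2 = c_2 + 2.7854·e_1 = (4.0345, 0.9310, 1.4483).
r_{22} = ‖u_2‖ = 4.3865.

r_{22} = 4.3865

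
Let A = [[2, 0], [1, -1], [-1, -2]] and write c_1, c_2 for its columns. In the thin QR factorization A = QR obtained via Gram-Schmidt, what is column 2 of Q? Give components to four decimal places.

e_2 = (-0.1516, -0.5307, -0.8339)

e_1 = c_1/‖c_1‖ = (2, 1, -1)/2.4495 = (0.8165, 0.4082, -0.4082).
r_{12} = e_1·c_2 = 0.4082.
u_2 = c_2 − 0.4082·e_1 = (-0.3333, -1.1667, -1.8333).
‖u_2‖ = 2.1985, so e_2 = (-0.1516, -0.5307, -0.8339).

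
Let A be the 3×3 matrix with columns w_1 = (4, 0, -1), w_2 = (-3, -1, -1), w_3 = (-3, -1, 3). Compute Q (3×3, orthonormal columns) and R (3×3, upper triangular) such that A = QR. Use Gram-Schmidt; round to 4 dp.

Q = [[0.9701, -0.2090, 0.1231], [0.0000, -0.5075, -0.8616], [-0.2425, -0.8359, 0.4924]], R = [[4.1231, -2.6679, -3.6380], [0.0000, 1.9704, -1.3733], [0.0000, 0.0000, 1.9695]]

w_1 = (4, 0, -1); ‖w_1‖ = 4.1231, so e_1 = (0.9701, 0.0000, -0.2425).
e_1·w_2 = 0.9701·(-3) + 0.0000·(-1) + (-0.2425)·(-1) = -2.6679.
u_2 = w_2 + 2.6679·e_1 = (-0.4118, -1.0000, -1.6471).
‖u_2‖ = 1.9704, so e_2 = (-0.2090, -0.5075, -0.8359).
e_1·w_3 = 0.9701·(-3) + 0.0000·(-1) + (-0.2425)·3 = -3.6380; e_2·w_3 = (-0.2090)·(-3) + (-0.5075)·(-1) + (-0.8359)·3 = -1.3733.
u_3 = w_3 + 3.6380·e_1 + 1.3733·e_2 = (0.2424, -1.6970, 0.9697).
‖u_3‖ = 1.9695, so e_3 = (0.1231, -0.8616, 0.4924).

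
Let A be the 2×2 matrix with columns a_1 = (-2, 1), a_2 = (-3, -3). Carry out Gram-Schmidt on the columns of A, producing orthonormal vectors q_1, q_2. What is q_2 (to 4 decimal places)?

a_1 = (-2, 1); ‖a_1‖ = 2.2361, so q_1 = (-0.8944, 0.4472).
q_1·a_2 = (-0.8944)·(-3) + 0.4472·(-3) = 1.3416.
u_2 = a_2 − 1.3416·q_1 = (-1.8000, -3.6000).
‖u_2‖ = 4.0249, so q_2 = (-0.4472, -0.8944).

q_2 = (-0.4472, -0.8944)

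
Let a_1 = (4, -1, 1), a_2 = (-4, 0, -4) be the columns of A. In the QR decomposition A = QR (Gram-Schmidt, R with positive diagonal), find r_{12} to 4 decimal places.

e_1 = a_1/‖a_1‖ = (4, -1, 1)/4.2426 = (0.9428, -0.2357, 0.2357).
r_{12} = e_1·a_2 = -4.7140.

r_{12} = -4.7140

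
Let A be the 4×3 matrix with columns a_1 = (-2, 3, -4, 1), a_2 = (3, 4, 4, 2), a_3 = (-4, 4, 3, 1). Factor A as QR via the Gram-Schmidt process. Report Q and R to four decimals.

Q = [[-0.3651, 0.3767, -0.8408], [0.5477, 0.7331, 0.1500], [-0.7303, 0.4480, 0.5155], [0.1826, 0.3462, -0.0696]], R = [[5.4772, -1.4606, 1.6432], [0.0000, 6.5473, 3.1158], [0.0000, 0.0000, 5.4398]]

e_1 = a_1/‖a_1‖ = (-2, 3, -4, 1)/5.4772 = (-0.3651, 0.5477, -0.7303, 0.1826).
r_{12} = e_1·a_2 = -1.4606.
u_2 = a_2 + 1.4606·e_1 = (2.4667, 4.8000, 2.9333, 2.2667).
‖u_2‖ = 6.5473, so e_2 = (0.3767, 0.7331, 0.4480, 0.3462).
r_{13} = e_1·a_3 = 1.6432; r_{23} = e_2·a_3 = 3.1158.
u_3 = a_3 − 1.6432·e_1 − 3.1158·e_2 = (-4.5739, 0.8157, 2.8040, -0.3787).
‖u_3‖ = 5.4398, so e_3 = (-0.8408, 0.1500, 0.5155, -0.0696).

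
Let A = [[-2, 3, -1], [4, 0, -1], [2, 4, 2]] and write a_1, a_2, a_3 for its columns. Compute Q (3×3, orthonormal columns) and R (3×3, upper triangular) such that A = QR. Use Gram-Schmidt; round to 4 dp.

Q = [[-0.4082, 0.6355, -0.6554], [0.8165, -0.0669, -0.5735], [0.4082, 0.7692, 0.4915]], R = [[4.8990, 0.4082, 0.4082], [0.0000, 4.9833, 0.9699], [0.0000, 0.0000, 2.2119]]

a_1 = (-2, 4, 2); ‖a_1‖ = 4.8990, so e_1 = (-0.4082, 0.8165, 0.4082).
e_1·a_2 = (-0.4082)·3 + 0.8165·0 + 0.4082·4 = 0.4082.
u_2 = a_2 − 0.4082·e_1 = (3.1667, -0.3333, 3.8333).
‖u_2‖ = 4.9833, so e_2 = (0.6355, -0.0669, 0.7692).
e_1·a_3 = (-0.4082)·(-1) + 0.8165·(-1) + 0.4082·2 = 0.4082; e_2·a_3 = 0.6355·(-1) + (-0.0669)·(-1) + 0.7692·2 = 0.9699.
u_3 = a_3 − 0.4082·e_1 − 0.9699·e_2 = (-1.4497, -1.2685, 1.0872).
‖u_3‖ = 2.2119, so e_3 = (-0.6554, -0.5735, 0.4915).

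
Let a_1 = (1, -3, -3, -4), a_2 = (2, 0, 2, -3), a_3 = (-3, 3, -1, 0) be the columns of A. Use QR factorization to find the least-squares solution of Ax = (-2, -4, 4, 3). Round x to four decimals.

x = (-0.5399, -0.5089, -0.9963)

a_1 = (1, -3, -3, -4); ‖a_1‖ = 5.9161, so q_1 = (0.1690, -0.5071, -0.5071, -0.6761).
q_1·a_2 = 0.1690·2 + (-0.5071)·0 + (-0.5071)·2 + (-0.6761)·(-3) = 1.3522.
u_2 = a_2 − 1.3522·q_1 = (1.7714, 0.6857, 2.6857, -2.0857).
‖u_2‖ = 3.8951, so q_2 = (0.4548, 0.1760, 0.6895, -0.5355).
q_1·a_3 = 0.1690·(-3) + (-0.5071)·3 + (-0.5071)·(-1) + (-0.6761)·0 = -1.5213; q_2·a_3 = 0.4548·(-3) + 0.1760·3 + 0.6895·(-1) + (-0.5355)·0 = -1.5257.
u_3 = a_3 + 1.5213·q_1 + 1.5257·q_2 = (-2.0490, 2.4972, -0.7194, -1.8456).
‖u_3‖ = 3.7892, so q_3 = (-0.5407, 0.6590, -0.1899, -0.4871).
Qᵀb = (-2.3664, -0.4621, -3.7753).
Back-substitute: x_3 = -3.7753/3.7892 = -0.9963.
x_2 = (-0.4621 + 1.5257·(-0.9963))/3.8951 = -0.5089.
x_1 = (-2.3664 − 1.3522·(-0.5089) + 1.5213·(-0.9963))/5.9161 = -0.5399.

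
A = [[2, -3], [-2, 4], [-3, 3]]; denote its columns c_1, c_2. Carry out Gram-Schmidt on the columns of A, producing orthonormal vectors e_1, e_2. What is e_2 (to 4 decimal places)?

c_1 = (2, -2, -3); ‖c_1‖ = 4.1231, so e_1 = (0.4851, -0.4851, -0.7276).
e_1·c_2 = 0.4851·(-3) + (-0.4851)·4 + (-0.7276)·3 = -5.5783.
u_2 = c_2 + 5.5783·e_1 = (-0.2941, 1.2941, -1.0588).
‖u_2‖ = 1.6977, so e_2 = (-0.1732, 0.7623, -0.6237).

e_2 = (-0.1732, 0.7623, -0.6237)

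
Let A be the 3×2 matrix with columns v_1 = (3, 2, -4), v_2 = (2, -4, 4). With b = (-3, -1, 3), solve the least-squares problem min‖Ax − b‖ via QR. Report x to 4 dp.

v_1 = (3, 2, -4); ‖v_1‖ = 5.3852, so e_1 = (0.5571, 0.3714, -0.7428).
e_1·v_2 = 0.5571·2 + 0.3714·(-4) + (-0.7428)·4 = -3.3425.
u_2 = v_2 + 3.3425·e_1 = (3.8621, -2.7586, 1.5172).
‖u_2‖ = 4.9827, so e_2 = (0.7751, -0.5536, 0.3045).
Qᵀb = (-4.2710, -0.8581).
Back-substitute: x_2 = -0.8581/4.9827 = -0.1722.
x_1 = (-4.2710 + 3.3425·(-0.1722))/5.3852 = -0.9000.

x = (-0.9000, -0.1722)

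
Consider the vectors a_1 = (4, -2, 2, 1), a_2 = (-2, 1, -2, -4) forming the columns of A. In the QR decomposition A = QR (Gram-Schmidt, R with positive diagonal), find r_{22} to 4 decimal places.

r_{22} = 3.4699

a_1 = (4, -2, 2, 1); ‖a_1‖ = 5.0000, so e_1 = (0.8000, -0.4000, 0.4000, 0.2000).
e_1·a_2 = 0.8000·(-2) + (-0.4000)·1 + 0.4000·(-2) + 0.2000·(-4) = -3.6000.
u_2 = a_2 + 3.6000·e_1 = (0.8800, -0.4400, -0.5600, -3.2800).
r_{22} = ‖u_2‖ = 3.4699.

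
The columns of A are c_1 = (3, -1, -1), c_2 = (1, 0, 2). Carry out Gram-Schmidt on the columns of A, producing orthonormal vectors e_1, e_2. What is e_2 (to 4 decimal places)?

e_2 = (0.3282, 0.0410, 0.9437)

e_1 = c_1/‖c_1‖ = (3, -1, -1)/3.3166 = (0.9045, -0.3015, -0.3015).
r_{12} = e_1·c_2 = 0.3015.
u_2 = c_2 − 0.3015·e_1 = (0.7273, 0.0909, 2.0909).
‖u_2‖ = 2.2156, so e_2 = (0.3282, 0.0410, 0.9437).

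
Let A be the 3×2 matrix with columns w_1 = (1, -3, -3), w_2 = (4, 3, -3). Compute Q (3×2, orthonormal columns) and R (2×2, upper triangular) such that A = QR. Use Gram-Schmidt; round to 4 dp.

Q = [[0.2294, 0.6581], [-0.6882, 0.6307], [-0.6882, -0.4113]], R = [[4.3589, 0.9177], [0.0000, 5.7583]]

w_1 = (1, -3, -3); ‖w_1‖ = 4.3589, so q_1 = (0.2294, -0.6882, -0.6882).
q_1·w_2 = 0.2294·4 + (-0.6882)·3 + (-0.6882)·(-3) = 0.9177.
u_2 = w_2 − 0.9177·q_1 = (3.7895, 3.6316, -2.3684).
‖u_2‖ = 5.7583, so q_2 = (0.6581, 0.6307, -0.4113).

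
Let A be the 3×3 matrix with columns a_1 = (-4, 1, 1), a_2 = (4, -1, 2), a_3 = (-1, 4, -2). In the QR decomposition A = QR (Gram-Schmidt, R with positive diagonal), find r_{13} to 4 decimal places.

a_1 = (-4, 1, 1); ‖a_1‖ = 4.2426, so e_1 = (-0.9428, 0.2357, 0.2357).
r_{13} = e_1·a_3 = 1.4142.

r_{13} = 1.4142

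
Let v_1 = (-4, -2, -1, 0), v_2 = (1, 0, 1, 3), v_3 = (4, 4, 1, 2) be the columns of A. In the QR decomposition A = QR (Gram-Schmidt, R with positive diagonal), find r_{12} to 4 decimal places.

e_1 = v_1/‖v_1‖ = (-4, -2, -1, 0)/4.5826 = (-0.8729, -0.4364, -0.2182, 0.0000).
r_{12} = e_1·v_2 = -1.0911.

r_{12} = -1.0911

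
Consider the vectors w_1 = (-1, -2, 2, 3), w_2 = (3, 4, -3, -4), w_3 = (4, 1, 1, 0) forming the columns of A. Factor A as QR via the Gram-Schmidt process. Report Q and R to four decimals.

w_1 = (-1, -2, 2, 3); ‖w_1‖ = 4.2426, so q_1 = (-0.2357, -0.4714, 0.4714, 0.7071).
q_1·w_2 = (-0.2357)·3 + (-0.4714)·4 + 0.4714·(-3) + 0.7071·(-4) = -6.8354.
u_2 = w_2 + 6.8354·q_1 = (1.3889, 0.7778, 0.2222, 0.8333).
‖u_2‖ = 1.8105, so q_2 = (0.7671, 0.4296, 0.1227, 0.4603).
q_1·w_3 = (-0.2357)·4 + (-0.4714)·1 + 0.4714·1 + 0.7071·0 = -0.9428; q_2·w_3 = 0.7671·4 + 0.4296·1 + 0.1227·1 + 0.4603·0 = 3.6209.
u_3 = w_3 + 0.9428·q_1 − 3.6209·q_2 = (1.0000, -1.0000, 1.0000, -1.0000).
‖u_3‖ = 2.0000, so q_3 = (0.5000, -0.5000, 0.5000, -0.5000).

Q = [[-0.2357, 0.7671, 0.5000], [-0.4714, 0.4296, -0.5000], [0.4714, 0.1227, 0.5000], [0.7071, 0.4603, -0.5000]], R = [[4.2426, -6.8354, -0.9428], [0.0000, 1.8105, 3.6209], [0.0000, 0.0000, 2.0000]]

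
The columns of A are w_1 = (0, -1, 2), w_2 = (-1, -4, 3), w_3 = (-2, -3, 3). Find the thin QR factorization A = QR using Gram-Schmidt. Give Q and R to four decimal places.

e_1 = w_1/‖w_1‖ = (0, -1, 2)/2.2361 = (0.0000, -0.4472, 0.8944).
r_{12} = e_1·w_2 = 4.4721.
u_2 = w_2 − 4.4721·e_1 = (-1.0000, -2.0000, -1.0000).
‖u_2‖ = 2.4495, so e_2 = (-0.4082, -0.8165, -0.4082).
r_{13} = e_1·w_3 = 4.0249; r_{23} = e_2·w_3 = 2.0412.
u_3 = w_3 − 4.0249·e_1 − 2.0412·e_2 = (-1.1667, 0.4667, 0.2333).
‖u_3‖ = 1.2780, so e_3 = (-0.9129, 0.3651, 0.1826).

Q = [[0.0000, -0.4082, -0.9129], [-0.4472, -0.8165, 0.3651], [0.8944, -0.4082, 0.1826]], R = [[2.2361, 4.4721, 4.0249], [0.0000, 2.4495, 2.0412], [0.0000, 0.0000, 1.2780]]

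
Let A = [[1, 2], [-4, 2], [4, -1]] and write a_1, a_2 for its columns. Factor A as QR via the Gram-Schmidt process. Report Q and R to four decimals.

q_1 = a_1/‖a_1‖ = (1, -4, 4)/5.7446 = (0.1741, -0.6963, 0.6963).
r_{12} = q_1·a_2 = -1.7408.
u_2 = a_2 + 1.7408·q_1 = (2.3030, 0.7879, 0.2121).
‖u_2‖ = 2.4433, so q_2 = (0.9426, 0.3225, 0.0868).

Q = [[0.1741, 0.9426], [-0.6963, 0.3225], [0.6963, 0.0868]], R = [[5.7446, -1.7408], [0.0000, 2.4433]]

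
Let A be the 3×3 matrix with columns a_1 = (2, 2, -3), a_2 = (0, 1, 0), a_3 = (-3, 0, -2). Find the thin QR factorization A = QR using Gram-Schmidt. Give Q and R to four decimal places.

Q = [[0.4851, -0.2691, -0.8321], [0.4851, 0.8745, 0.0000], [-0.7276, 0.4036, -0.5547]], R = [[4.1231, 0.4851, 0.0000], [0.0000, 0.8745, 0.0000], [0.0000, 0.0000, 3.6056]]

a_1 = (2, 2, -3); ‖a_1‖ = 4.1231, so e_1 = (0.4851, 0.4851, -0.7276).
e_1·a_2 = 0.4851·0 + 0.4851·1 + (-0.7276)·0 = 0.4851.
u_2 = a_2 − 0.4851·e_1 = (-0.2353, 0.7647, 0.3529).
‖u_2‖ = 0.8745, so e_2 = (-0.2691, 0.8745, 0.4036).
e_1·a_3 = 0.4851·(-3) + 0.4851·0 + (-0.7276)·(-2) = 0.0000; e_2·a_3 = (-0.2691)·(-3) + 0.8745·0 + 0.4036·(-2) = 0.0000.
u_3 = a_3 + 0.0000·e_1 + 0.0000·e_2 = (-3.0000, 0.0000, -2.0000).
‖u_3‖ = 3.6056, so e_3 = (-0.8321, 0.0000, -0.5547).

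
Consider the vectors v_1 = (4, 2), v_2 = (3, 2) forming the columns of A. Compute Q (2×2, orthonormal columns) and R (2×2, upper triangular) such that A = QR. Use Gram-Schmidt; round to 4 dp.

v_1 = (4, 2); ‖v_1‖ = 4.4721, so q_1 = (0.8944, 0.4472).
q_1·v_2 = 0.8944·3 + 0.4472·2 = 3.5777.
u_2 = v_2 − 3.5777·q_1 = (-0.2000, 0.4000).
‖u_2‖ = 0.4472, so q_2 = (-0.4472, 0.8944).

Q = [[0.8944, -0.4472], [0.4472, 0.8944]], R = [[4.4721, 3.5777], [0.0000, 0.4472]]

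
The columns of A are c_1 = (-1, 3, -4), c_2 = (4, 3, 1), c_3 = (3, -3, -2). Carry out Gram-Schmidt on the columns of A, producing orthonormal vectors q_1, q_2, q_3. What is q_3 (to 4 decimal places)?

q_3 = (0.5774, -0.5774, -0.5774)

c_1 = (-1, 3, -4); ‖c_1‖ = 5.0990, so q_1 = (-0.1961, 0.5883, -0.7845).
q_1·c_2 = (-0.1961)·4 + 0.5883·3 + (-0.7845)·1 = 0.1961.
u_2 = c_2 − 0.1961·q_1 = (4.0385, 2.8846, 1.1538).
‖u_2‖ = 5.0952, so q_2 = (0.7926, 0.5661, 0.2265).
q_1·c_3 = (-0.1961)·3 + 0.5883·(-3) + (-0.7845)·(-2) = -0.7845; q_2·c_3 = 0.7926·3 + 0.5661·(-3) + 0.2265·(-2) = 0.2265.
u_3 = c_3 + 0.7845·q_1 − 0.2265·q_2 = (2.6667, -2.6667, -2.6667).
‖u_3‖ = 4.6188, so q_3 = (0.5774, -0.5774, -0.5774).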